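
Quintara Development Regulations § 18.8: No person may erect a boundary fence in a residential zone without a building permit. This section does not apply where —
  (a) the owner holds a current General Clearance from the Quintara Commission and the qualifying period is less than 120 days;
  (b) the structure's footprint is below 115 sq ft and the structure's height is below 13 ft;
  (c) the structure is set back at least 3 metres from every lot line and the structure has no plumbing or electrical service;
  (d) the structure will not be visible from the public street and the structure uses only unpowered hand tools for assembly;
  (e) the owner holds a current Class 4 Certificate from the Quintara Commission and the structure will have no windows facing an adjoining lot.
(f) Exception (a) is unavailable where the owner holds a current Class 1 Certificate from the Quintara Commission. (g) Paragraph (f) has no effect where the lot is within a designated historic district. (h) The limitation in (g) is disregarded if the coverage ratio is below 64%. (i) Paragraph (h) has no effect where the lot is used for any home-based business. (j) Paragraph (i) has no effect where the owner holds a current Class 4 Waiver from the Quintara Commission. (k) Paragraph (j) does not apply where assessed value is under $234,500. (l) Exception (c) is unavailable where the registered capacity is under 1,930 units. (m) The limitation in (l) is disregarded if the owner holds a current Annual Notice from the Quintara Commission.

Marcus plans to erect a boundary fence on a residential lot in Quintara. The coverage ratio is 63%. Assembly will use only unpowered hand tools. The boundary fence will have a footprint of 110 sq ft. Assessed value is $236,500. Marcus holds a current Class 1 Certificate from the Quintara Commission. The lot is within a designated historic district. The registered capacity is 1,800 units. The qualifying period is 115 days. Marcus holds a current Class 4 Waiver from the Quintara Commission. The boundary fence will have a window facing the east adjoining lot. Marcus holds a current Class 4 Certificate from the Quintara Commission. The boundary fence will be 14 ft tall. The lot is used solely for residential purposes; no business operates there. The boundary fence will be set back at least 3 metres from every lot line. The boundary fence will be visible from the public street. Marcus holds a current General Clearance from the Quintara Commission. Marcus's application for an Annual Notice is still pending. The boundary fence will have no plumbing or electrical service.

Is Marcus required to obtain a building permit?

Yes — Marcus must obtain a building permit.

Exception (a)'s conditions are all satisfied: a current General Clearance is held; the qualifying period is 115 days, less than the 120 days limit. Turning to paragraphs (f)–(k): (f) operates against (a): a current Class 1 Certificate is held. (g) operates (the lot is in a historic district), but is set aside by (h): (h) applies — the coverage ratio is 63%, below the 64% limit. (i) is not engaged (the lot is solely residential), so (h) stands. So (a) is unavailable.
Exception (b) does not apply: the structure's height is 14 ft, not below 13 ft.
Exception (c)'s conditions are all satisfied: the setback is at least 3 m on every side; there is no plumbing or electrical service. But: (l) operates against (c): the registered capacity is 1,800 units, under the 1,930 units limit. (m) is not triggered (no current Annual Notice is held), so (l) stands. Exception (c) does not apply.
Exception (d) requires that the structure will not be visible from the public street; but the structure will be visible from the street, so (d) is unavailable.
Exception (e) does not apply: a window faces an adjoining lot.
None of the exceptions is available; § 18.8 applies in full.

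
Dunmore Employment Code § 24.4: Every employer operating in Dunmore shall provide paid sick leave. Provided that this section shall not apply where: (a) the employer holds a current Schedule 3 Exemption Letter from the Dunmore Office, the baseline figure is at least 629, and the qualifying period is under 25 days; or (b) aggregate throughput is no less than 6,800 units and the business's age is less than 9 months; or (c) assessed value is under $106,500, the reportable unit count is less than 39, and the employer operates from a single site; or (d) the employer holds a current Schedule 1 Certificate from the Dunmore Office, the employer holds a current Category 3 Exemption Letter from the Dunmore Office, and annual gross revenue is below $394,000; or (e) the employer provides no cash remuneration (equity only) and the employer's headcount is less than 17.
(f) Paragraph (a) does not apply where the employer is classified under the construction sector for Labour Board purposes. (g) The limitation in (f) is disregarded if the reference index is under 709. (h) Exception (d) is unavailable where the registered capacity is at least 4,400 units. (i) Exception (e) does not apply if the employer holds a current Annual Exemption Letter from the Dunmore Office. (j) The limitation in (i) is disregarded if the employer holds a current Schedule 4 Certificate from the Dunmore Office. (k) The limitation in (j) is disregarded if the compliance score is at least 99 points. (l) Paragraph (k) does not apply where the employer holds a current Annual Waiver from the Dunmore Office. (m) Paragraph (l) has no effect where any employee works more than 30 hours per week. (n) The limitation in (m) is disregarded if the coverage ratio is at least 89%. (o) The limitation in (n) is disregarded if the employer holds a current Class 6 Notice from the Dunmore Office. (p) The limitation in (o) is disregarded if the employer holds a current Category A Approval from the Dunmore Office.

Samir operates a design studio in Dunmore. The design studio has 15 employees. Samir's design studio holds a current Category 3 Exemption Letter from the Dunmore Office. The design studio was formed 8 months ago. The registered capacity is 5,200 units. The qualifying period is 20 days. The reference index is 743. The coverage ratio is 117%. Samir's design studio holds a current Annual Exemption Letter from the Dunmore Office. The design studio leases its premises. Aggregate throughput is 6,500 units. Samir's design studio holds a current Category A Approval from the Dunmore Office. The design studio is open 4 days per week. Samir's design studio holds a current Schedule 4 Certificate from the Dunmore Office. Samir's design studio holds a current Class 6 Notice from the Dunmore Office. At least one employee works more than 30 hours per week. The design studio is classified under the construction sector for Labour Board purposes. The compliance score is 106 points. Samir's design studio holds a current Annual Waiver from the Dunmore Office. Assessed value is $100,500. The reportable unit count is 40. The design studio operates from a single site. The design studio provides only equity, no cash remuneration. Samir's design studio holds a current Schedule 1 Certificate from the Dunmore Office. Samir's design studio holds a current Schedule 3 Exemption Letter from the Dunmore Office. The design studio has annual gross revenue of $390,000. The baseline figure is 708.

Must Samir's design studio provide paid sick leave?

Exception (a): a current Schedule 3 Exemption Letter is held; the baseline figure is 708, meeting the 629 threshold; the qualifying period is 20 days, under the 25 days limit — every condition holds. But: (f) operates against (a): the design studio is classified under the construction sector. (g), which would lift (f), is inapplicable — the reference index is 743, not under 709. So (a) is unavailable.
Exception (b) does not apply: aggregate throughput is 6,500 units, short of 6,800 units.
Exception (c) requires that the reportable unit count is less than 39; but the reportable unit count is 40, not less than 39, so (c) is unavailable.
Exception (d)'s conditions are all satisfied: a current Schedule 1 Certificate is held; a current Category 3 Exemption Letter is held; annual gross revenue is $390,000, below the $394,000 limit. But applying paragraph (h): (h) is triggered — the registered capacity is 5,200 units, meeting the 4,400 units threshold. So (d) is unavailable.
Exception (e) is satisfied on its face — remuneration is equity-only; the employer's headcount is 15, less than the 17 limit. Considering the limiting provisions: (i) operates (a current Annual Exemption Letter is held), but is overridden by (j): (j) is triggered — a current Schedule 4 Certificate is held. (k) would limit (j) — the compliance score is 106 points, meeting the 99 points threshold — but (l) sets (k) aside: (l) operates — a current Annual Waiver is held. (m) operates (at least one employee exceeds 30 hours/week), but is overridden by (n): (n) is triggered — the coverage ratio is 117%, meeting the 89% threshold. (o) would limit (n) — a current Class 6 Notice is held — but (p) sets (o) aside: (p) operates against (o): a current Category A Approval is held. Exception (e) stands.

No — exception (e) applies; Samir's design studio is not required to provide paid sick leave.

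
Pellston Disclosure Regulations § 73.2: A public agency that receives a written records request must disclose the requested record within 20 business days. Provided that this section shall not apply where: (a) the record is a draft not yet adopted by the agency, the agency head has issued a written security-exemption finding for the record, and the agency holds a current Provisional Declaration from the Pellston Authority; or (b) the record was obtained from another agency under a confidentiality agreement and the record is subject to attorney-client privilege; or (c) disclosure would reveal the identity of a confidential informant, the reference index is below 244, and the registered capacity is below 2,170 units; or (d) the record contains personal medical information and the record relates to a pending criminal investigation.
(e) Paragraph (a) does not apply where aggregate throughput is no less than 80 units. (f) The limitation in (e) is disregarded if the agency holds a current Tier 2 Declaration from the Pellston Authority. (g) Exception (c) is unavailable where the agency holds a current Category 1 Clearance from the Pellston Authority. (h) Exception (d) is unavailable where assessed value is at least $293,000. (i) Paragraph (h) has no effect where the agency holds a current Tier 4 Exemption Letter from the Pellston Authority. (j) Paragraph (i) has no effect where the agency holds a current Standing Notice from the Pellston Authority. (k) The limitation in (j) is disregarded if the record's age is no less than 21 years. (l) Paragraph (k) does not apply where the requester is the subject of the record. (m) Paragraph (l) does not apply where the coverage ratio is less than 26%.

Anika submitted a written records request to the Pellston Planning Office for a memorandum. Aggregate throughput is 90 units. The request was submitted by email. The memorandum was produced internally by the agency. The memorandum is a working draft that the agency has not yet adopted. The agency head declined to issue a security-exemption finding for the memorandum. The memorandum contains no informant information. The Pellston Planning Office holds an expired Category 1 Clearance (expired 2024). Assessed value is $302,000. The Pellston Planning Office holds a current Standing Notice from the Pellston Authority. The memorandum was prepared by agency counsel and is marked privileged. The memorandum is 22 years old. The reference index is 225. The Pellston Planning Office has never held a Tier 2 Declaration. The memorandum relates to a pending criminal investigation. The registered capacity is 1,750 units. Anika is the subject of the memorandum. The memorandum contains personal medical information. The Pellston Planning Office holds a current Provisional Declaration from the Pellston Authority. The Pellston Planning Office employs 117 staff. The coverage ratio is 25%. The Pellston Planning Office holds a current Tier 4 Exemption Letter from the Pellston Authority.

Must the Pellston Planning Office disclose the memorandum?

No — exception (d) applies; the Pellston Planning Office is not required to disclose the memorandum.

Exception (a) does not apply: the agency head declined to issue a security-exemption finding.
Exception (b) requires that the record was obtained from another agency under a confidentiality agreement; but the memorandum was produced internally, so (b) is unavailable.
Exception (c) requires that disclosure would reveal the identity of a confidential informant; but the memorandum contains no informant information, so (c) is unavailable.
Exception (d)'s conditions are all satisfied: the memorandum contains personal medical information; the memorandum relates to a pending investigation. Applying paragraphs (h)–(m): (h) would limit (d) — assessed value is $302,000, meeting the $293,000 threshold — but (i) sets (h) aside: (i) operates against (h): a current Tier 4 Exemption Letter is held. (j) would limit (i) — a current Standing Notice is held — but (k) sets (j) aside: (k) operates against (j): the record's age is 22 years, meeting the 21 years threshold. (l) would limit (k) — Anika is the subject of the memorandum — but (m) sets (l) aside: (m) operates against (l): the coverage ratio is 25%, less than the 26% limit. Exception (d) stands.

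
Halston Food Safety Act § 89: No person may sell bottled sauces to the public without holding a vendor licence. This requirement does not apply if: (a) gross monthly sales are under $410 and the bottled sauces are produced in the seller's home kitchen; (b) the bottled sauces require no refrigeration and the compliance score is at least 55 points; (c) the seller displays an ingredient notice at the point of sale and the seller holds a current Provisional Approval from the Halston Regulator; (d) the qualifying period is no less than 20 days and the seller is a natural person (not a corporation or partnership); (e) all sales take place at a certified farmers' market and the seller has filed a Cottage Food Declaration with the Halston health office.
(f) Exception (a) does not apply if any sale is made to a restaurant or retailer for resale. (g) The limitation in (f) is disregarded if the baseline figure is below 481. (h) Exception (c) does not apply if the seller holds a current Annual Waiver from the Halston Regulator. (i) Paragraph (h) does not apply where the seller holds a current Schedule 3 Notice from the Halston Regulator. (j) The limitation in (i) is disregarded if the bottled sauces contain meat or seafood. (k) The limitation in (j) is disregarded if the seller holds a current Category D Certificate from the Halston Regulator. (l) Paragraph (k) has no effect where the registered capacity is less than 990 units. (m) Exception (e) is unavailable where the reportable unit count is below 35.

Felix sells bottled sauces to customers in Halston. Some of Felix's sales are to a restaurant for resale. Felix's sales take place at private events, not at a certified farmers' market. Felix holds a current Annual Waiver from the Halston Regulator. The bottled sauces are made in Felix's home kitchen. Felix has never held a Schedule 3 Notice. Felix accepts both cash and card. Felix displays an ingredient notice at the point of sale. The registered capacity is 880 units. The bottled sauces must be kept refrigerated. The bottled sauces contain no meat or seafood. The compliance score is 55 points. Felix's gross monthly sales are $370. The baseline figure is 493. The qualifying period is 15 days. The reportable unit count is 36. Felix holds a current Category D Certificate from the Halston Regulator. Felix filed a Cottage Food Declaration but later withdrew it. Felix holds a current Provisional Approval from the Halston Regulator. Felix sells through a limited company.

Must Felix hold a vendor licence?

Exception (a): gross monthly sales are $370, under the $410 limit; the bottled sauces are home-kitchen produced — every condition holds. But: (f) operates against (a): some sales are to a restaurant for resale. (g) is not engaged (the baseline figure is 493, not below 481), so (f) stands. (a) is therefore removed.
Exception (b) fails — the bottled sauces require refrigeration.
Exception (c): an ingredient notice is displayed; a current Provisional Approval is held — every condition holds. But applying paragraphs (h)–(l): (h) operates against (c): a current Annual Waiver is held. (i) does not operate here (there is no Schedule 3 Notice in force), so (h) stands. So (c) is unavailable.
Exception (d) requires that the qualifying period is no less than 20 days; but the qualifying period is 15 days, short of 20 days, so (d) is unavailable.
Exception (e) requires that all sales take place at a certified farmers' market; but sales are at private events, not a certified farmers' market, so (e) is unavailable.
No exception displaces § 89.

Yes — Felix must hold a vendor licence.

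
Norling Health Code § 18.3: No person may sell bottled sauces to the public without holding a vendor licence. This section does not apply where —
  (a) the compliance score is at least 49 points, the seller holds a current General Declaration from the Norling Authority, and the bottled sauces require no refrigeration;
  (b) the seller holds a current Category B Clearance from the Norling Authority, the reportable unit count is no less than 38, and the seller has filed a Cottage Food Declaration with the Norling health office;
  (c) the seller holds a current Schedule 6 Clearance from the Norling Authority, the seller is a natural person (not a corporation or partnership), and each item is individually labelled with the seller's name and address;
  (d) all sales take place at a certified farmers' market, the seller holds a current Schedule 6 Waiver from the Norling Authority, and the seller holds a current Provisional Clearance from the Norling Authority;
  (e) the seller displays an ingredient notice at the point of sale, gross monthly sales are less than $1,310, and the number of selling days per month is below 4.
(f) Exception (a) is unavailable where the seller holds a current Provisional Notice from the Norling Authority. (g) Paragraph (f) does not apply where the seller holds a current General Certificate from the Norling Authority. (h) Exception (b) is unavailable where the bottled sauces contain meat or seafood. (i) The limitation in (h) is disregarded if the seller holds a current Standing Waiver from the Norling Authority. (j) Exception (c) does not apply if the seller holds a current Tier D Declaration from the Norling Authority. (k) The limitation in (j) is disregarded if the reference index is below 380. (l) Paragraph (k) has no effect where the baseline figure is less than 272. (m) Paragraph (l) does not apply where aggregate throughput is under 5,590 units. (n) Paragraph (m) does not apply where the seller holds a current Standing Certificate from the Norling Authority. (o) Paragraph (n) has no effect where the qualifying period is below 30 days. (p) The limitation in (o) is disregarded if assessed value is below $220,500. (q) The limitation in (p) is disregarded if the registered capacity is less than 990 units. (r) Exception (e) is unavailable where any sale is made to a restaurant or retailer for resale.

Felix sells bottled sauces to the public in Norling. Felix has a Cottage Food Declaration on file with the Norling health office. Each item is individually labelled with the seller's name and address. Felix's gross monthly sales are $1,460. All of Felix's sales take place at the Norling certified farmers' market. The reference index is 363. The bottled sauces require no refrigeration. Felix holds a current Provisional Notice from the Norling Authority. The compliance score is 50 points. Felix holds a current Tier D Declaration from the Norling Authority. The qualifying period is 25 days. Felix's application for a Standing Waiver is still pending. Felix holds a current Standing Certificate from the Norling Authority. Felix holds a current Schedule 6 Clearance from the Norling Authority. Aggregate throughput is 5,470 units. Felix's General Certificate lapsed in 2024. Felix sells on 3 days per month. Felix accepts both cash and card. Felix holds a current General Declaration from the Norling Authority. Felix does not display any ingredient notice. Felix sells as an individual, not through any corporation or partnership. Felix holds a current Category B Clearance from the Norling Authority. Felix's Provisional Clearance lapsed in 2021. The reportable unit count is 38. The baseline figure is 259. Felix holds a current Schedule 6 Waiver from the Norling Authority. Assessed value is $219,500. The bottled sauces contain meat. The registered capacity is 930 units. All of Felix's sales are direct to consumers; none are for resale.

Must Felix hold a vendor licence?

Exception (a): the compliance score is 50 points, meeting the 49 points threshold; a current General Declaration is held; the bottled sauces are shelf-stable — every condition holds. However, paragraphs (f)–(g) must be considered: (f) applies — a current Provisional Notice is held. (g) is not triggered (there is no General Certificate in force), so (f) stands. (a) is therefore removed.
All of (b)'s requirements are met (a current Category B Clearance is held; the reportable unit count is 38, meeting the 38 threshold; a Cottage Food Declaration is on file). Turning to paragraphs (h)–(i): (h) operates against (b): the bottled sauces contain meat. (i), which would lift (h), is inapplicable — the Standing Waiver is not current. (b) is therefore removed.
Exception (c)'s conditions are all satisfied: a current Schedule 6 Clearance is held; the seller is a natural person; items are individually labelled. As to paragraphs (j)–(q): (j) would limit (c) — a current Tier D Declaration is held — but (k) sets (j) aside: (k) operates against (j): the reference index is 363, below the 380 limit. (l) operates (the baseline figure is 259, less than the 272 limit), but yields to (m): (m) is engaged — aggregate throughput is 5,470 units, under the 5,590 units limit. (n) would limit (m) — a current Standing Certificate is held — but (o) sets (n) aside: (o) operates against (n): the qualifying period is 25 days, below the 30 days limit. (p) operates (assessed value is $219,500, below the $220,500 limit), but is itself disapplied by (q): (q) operates — the registered capacity is 930 units, less than the 990 units limit. So (c) applies.
Exception (d) does not apply: the Provisional Clearance is not current.
Exception (e) requires that the seller displays an ingredient notice at the point of sale; but no ingredient notice is displayed, so (e) is unavailable.

No — exception (c) applies; Felix is not required to hold a vendor licence.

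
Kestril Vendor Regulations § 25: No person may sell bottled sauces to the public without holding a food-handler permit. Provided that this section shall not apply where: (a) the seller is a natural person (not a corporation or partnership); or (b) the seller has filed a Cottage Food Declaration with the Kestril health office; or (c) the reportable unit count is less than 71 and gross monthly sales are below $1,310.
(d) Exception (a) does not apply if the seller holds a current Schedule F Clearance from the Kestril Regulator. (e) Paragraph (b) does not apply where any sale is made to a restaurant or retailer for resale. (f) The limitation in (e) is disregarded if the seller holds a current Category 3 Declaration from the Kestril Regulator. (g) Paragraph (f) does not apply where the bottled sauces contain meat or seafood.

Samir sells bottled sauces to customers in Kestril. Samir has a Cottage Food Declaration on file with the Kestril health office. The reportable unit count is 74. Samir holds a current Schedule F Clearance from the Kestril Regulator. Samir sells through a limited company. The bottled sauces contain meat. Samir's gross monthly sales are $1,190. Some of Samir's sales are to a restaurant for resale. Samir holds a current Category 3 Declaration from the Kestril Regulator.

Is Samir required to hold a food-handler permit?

Yes — Samir must hold a food-handler permit.

Exception (a) requires that the seller is a natural person (not a corporation or partnership); but the seller operates through a limited company, so (a) is unavailable.
Exception (b): a Cottage Food Declaration is on file — every condition holds. Turning to paragraphs (e)–(g): (e) operates against (b): some sales are to a restaurant for resale. (f) would limit (e) — a current Category 3 Declaration is held — but (g) sets (f) aside: (g) is triggered — the bottled sauces contain meat. So (b) is unavailable.
Exception (c) requires that the reportable unit count is less than 71; but the reportable unit count is 74, not less than 71, so (c) is unavailable.
None of the exceptions is available; § 25 applies in full.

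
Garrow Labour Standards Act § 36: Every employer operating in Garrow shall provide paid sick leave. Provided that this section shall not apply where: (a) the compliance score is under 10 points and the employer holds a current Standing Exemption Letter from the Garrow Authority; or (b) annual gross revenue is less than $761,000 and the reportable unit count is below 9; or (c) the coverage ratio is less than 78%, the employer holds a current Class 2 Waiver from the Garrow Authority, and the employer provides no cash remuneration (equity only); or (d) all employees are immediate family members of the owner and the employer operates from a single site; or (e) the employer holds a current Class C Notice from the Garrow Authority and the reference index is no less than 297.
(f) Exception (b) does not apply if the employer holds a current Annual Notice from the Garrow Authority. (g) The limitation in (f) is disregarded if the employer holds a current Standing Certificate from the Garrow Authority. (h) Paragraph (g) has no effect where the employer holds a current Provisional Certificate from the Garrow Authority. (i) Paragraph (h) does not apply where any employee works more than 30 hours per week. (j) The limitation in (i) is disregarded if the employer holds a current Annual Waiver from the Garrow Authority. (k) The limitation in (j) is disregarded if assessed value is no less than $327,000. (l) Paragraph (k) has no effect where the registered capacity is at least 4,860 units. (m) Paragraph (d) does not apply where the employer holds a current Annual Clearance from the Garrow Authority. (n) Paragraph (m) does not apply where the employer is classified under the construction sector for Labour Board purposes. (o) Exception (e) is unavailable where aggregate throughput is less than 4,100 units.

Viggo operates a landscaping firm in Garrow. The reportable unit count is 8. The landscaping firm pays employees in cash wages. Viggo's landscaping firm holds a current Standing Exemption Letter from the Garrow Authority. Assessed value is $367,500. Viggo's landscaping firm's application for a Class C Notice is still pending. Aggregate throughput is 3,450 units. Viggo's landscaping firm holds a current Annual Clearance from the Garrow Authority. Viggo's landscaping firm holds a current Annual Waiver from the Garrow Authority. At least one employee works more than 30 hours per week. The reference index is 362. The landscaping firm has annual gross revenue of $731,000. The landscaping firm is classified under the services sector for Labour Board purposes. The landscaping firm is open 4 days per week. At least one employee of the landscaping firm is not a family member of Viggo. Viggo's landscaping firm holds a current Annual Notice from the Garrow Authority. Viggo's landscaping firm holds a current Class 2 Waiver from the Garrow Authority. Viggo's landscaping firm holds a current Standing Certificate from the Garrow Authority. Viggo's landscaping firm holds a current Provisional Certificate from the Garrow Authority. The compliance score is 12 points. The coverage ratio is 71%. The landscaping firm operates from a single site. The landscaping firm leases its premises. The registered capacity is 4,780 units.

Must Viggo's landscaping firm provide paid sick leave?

No — exception (b) applies; Viggo's landscaping firm is not required to provide paid sick leave.

Exception (a) requires that the compliance score is under 10 points; but the compliance score is 12 points, not under 10 points, so (a) is unavailable.
All of (b)'s requirements are met (annual gross revenue is $731,000, less than the $761,000 limit; the reportable unit count is 8, below the 9 limit). Under paragraphs (f)–(l): (f) operates (a current Annual Notice is held), but yields to (g): (g) operates — a current Standing Certificate is held. (h) would limit (g) — a current Provisional Certificate is held — but (i) sets (h) aside: (i) operates — at least one employee exceeds 30 hours/week. (j) is engaged (a current Annual Waiver is held), but is overridden by (k): (k) is triggered — assessed value is $367,500, meeting the $327,000 threshold. (l) does not operate here (the registered capacity is 4,780 units, short of 4,860 units), so (k) stands. So (b) applies.
Exception (c) fails — employees are paid cash wages.
Exception (d) does not apply: at least one employee is not a family member.
Exception (e) fails — the Class C Notice is not current.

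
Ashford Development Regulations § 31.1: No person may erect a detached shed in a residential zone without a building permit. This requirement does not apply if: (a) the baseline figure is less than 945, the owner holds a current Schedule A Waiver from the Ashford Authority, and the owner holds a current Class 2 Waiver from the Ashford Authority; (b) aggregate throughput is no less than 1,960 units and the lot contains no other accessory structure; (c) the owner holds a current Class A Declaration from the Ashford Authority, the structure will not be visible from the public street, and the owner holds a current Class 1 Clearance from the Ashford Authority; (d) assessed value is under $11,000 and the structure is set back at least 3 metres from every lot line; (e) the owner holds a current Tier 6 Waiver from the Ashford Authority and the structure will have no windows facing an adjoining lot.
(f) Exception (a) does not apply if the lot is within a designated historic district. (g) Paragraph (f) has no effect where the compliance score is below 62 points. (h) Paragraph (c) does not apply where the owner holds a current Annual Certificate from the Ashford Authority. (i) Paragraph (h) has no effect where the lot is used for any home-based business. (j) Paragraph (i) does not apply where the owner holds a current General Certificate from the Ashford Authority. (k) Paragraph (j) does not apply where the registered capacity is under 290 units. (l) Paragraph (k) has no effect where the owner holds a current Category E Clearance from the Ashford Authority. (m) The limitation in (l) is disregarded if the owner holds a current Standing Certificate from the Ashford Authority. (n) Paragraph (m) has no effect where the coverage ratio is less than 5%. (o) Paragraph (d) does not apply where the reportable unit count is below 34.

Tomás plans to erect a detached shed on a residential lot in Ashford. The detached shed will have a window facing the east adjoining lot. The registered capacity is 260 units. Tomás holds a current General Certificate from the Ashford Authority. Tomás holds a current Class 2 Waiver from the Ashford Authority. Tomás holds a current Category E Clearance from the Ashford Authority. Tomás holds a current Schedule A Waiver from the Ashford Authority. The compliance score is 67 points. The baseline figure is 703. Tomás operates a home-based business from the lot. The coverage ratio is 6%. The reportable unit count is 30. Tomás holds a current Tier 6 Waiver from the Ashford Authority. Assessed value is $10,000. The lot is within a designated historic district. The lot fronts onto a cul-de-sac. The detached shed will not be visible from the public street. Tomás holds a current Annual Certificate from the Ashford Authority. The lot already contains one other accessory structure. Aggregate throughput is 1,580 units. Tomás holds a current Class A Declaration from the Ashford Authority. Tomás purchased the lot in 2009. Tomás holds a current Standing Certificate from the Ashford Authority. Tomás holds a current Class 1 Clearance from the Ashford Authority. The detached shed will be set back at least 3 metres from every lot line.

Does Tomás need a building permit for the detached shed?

Exception (a) is satisfied on its face — the baseline figure is 703, less than the 945 limit; a current Schedule A Waiver is held; a current Class 2 Waiver is held. But: (f) operates against (a): the lot is in a historic district. (g) is inapplicable (the compliance score is 67 points, not below 62 points), so (f) stands. So (a) is unavailable.
Exception (b) fails — aggregate throughput is 1,580 units, short of 1,960 units.
Exception (c)'s conditions are all satisfied: a current Class A Declaration is held; the structure will not be visible from the street; a current Class 1 Clearance is held. As to paragraphs (h)–(n): (h) applies (a current Annual Certificate is held), but is itself disapplied by (i): (i) operates — a home-based business operates on the lot. (j) would limit (i) — a current General Certificate is held — but (k) sets (j) aside: (k) operates against (j): the registered capacity is 260 units, under the 290 units limit. (l) would limit (k) — a current Category E Clearance is held — but (m) sets (l) aside: (m) is triggered — a current Standing Certificate is held. (n) is not triggered (the coverage ratio is 6%, not less than 5%), so (m) stands. (c) remains available.
Exception (d) is satisfied on its face — assessed value is $10,000, under the $11,000 limit; the setback is at least 3 m on every side. Turning to paragraph (o): (o) operates against (d): the reportable unit count is 30, below the 34 limit. (d) is therefore removed.
Exception (e) fails — a window faces an adjoining lot.

No — exception (c) applies; Tomás does not need a building permit.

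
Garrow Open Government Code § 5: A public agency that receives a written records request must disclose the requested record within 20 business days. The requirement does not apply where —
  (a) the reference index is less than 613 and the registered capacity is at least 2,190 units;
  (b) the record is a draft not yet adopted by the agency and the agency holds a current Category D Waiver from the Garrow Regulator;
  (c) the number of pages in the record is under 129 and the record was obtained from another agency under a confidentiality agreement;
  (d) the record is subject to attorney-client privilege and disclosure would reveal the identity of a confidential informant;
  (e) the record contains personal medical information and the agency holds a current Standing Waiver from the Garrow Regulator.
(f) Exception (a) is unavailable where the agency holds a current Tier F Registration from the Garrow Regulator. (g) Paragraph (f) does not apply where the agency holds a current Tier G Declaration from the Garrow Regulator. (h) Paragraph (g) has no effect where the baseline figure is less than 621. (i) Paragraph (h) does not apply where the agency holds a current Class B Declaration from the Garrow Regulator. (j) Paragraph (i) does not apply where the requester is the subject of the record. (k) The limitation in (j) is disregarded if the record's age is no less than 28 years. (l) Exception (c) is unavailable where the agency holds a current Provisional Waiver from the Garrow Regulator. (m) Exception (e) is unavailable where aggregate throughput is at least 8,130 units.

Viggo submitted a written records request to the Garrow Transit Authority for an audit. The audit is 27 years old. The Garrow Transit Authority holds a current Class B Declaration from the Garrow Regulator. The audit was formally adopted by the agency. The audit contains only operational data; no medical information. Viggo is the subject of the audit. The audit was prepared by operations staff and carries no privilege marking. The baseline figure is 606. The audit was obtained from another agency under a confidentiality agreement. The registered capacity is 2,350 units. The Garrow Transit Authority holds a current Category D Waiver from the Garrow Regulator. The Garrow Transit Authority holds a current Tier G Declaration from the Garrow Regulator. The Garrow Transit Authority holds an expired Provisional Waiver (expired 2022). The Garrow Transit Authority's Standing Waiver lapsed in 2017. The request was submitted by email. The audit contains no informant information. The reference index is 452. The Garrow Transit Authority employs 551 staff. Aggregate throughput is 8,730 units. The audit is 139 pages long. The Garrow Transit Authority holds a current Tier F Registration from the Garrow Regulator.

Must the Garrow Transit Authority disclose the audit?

All of (a)'s requirements are met (the reference index is 452, less than the 613 limit; the registered capacity is 2,350 units, meeting the 2,190 units threshold). However, paragraphs (f)–(k) must be considered: (f) operates — a current Tier F Registration is held. (g) is triggered (a current Tier G Declaration is held), but is overridden by (h): (h) operates against (g): the baseline figure is 606, less than the 621 limit. (i) would limit (h) — a current Class B Declaration is held — but (j) sets (i) aside: (j) operates against (i): Viggo is the subject of the audit. (k) is not triggered (the record's age is 27 years, short of 28 years), so (j) stands. So (a) is unavailable.
Exception (b) does not apply: the audit has been formally adopted.
Exception (c) does not apply: the number of pages in the record is 139, not under 129.
Exception (d) does not apply: the audit carries no privilege marking.
Exception (e) requires that the record contains personal medical information; but the audit contains only operational data, so (e) is unavailable.
Every exception is unavailable, so the rule governs.

Yes — the Garrow Transit Authority must disclose the audit.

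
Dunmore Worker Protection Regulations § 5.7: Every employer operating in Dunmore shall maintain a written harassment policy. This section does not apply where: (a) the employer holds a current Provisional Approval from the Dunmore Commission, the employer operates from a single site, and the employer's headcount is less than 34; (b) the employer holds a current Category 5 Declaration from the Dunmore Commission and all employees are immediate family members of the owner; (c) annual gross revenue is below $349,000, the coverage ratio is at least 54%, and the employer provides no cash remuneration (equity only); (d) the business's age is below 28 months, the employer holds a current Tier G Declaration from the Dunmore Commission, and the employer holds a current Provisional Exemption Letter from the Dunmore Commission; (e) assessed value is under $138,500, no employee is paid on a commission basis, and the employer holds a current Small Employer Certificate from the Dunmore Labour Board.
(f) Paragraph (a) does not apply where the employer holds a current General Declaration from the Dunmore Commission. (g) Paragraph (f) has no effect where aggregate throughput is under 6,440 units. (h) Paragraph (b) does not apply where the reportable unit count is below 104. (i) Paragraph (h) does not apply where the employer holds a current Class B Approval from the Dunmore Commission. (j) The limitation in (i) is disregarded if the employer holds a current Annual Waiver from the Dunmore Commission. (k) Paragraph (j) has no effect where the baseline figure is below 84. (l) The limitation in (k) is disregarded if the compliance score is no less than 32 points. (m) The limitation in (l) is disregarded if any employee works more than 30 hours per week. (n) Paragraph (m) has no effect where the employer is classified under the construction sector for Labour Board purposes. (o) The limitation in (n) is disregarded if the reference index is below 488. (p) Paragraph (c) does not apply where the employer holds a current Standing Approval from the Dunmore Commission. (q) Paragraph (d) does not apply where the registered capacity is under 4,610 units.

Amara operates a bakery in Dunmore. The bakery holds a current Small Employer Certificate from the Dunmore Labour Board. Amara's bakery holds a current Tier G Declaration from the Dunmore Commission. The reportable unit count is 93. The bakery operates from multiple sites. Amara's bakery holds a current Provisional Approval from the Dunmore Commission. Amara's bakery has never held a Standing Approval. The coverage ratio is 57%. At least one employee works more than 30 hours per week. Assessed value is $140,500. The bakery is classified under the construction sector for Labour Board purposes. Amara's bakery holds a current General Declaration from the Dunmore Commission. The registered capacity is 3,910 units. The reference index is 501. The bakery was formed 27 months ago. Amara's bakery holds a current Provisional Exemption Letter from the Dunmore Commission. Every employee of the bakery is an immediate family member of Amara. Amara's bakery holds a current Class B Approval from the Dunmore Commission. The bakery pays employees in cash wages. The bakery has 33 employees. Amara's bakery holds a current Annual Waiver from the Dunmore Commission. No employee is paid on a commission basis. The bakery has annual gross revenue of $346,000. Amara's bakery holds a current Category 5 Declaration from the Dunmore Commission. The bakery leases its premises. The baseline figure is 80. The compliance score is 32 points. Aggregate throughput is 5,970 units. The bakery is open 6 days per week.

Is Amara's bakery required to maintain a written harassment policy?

Yes — Amara's bakery must maintain a written harassment policy.

Exception (a) does not apply: the employer operates from multiple sites.
All of (b)'s requirements are met (a current Category 5 Declaration is held; every employee is an immediate family member). However, paragraphs (h)–(o) must be considered: (h) is engaged — the reportable unit count is 93, below the 104 limit. (i) would limit (h) — a current Class B Approval is held — but (j) sets (i) aside: (j) operates against (i): a current Annual Waiver is held. (k) would limit (j) — the baseline figure is 80, below the 84 limit — but (l) sets (k) aside: (l) operates against (k): the compliance score is 32 points, meeting the 32 points threshold. (m) would limit (l) — at least one employee exceeds 30 hours/week — but (n) sets (m) aside: (n) operates against (m): the bakery is classified under the construction sector. (o), which would lift (n), is not triggered — the reference index is 501, not below 488. So (b) is unavailable.
Exception (c) fails — employees are paid cash wages.
All of (d)'s requirements are met (the business's age is 27 months, below the 28 months limit; a current Tier G Declaration is held; a current Provisional Exemption Letter is held). But: (q) operates against (d): the registered capacity is 3,910 units, under the 4,610 units limit. So (d) is unavailable.
Exception (e) does not apply: assessed value is $140,500, not under $138,500.
None of the exceptions is available; § 5.7 applies in full.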